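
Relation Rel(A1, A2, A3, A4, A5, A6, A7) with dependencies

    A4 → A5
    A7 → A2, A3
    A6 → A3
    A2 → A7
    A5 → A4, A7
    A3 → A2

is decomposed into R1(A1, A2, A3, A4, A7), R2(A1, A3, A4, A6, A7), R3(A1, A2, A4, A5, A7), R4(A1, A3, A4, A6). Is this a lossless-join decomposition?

Yes

Chase test. Columns are A1, A2, A3, A4, A5, A6, A7; row i has aⱼ where attribute j ∈ Ri, else bᵢⱼ.
Initial tableau (one row per fragment):
  row 1: a1 a2 a3 a4 b15 b16 a7
  row 2: a1 b22 a3 a4 b25 a6 a7
  row 3: a1 a2 b33 a4 a5 b36 a7
  row 4: a1 b42 a3 a4 b45 a6 b47
Rows 1 and 2 agree on A4; apply A4→A5 and equate their A5 entries.
Rows 1 and 3 agree on A4; apply A4→A5 and equate their A5 entries.
Rows 1 and 4 agree on A4; apply A4→A5 and equate their A5 entries.
Rows 1 and 2 agree on A7; apply A7→A2, A3 and equate their A2, A3 entries.
Rows 1 and 3 agree on A7; apply A7→A2, A3 and equate their A2, A3 entries.
Rows 1 and 4 agree on A5; apply A5→A4, A7 and equate their A4, A7 entries.
Rows 1 and 4 agree on A3; apply A3→A2 and equate their A2 entries.
Row 2 is now all distinguished symbols — the join is lossless.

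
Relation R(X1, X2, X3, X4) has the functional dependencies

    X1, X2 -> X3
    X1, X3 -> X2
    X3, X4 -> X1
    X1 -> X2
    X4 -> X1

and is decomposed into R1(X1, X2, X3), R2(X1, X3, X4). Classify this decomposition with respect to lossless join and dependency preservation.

Lossless test: (X1, X3)⁺ = {X1, X2, X3}, which contains all of one fragment — lossless.
Dependency preservation: every FD's attributes lie within a single fragment, so each can be enforced locally — preserved.

lossless and dependency-preserving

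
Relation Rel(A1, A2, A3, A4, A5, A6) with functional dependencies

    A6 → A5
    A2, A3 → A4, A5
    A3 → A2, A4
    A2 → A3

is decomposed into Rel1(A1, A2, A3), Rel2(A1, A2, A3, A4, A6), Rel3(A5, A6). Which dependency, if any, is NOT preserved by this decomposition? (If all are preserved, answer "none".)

A2, A3 → A4, A5

Check A2, A3 → A4, A5: no single fragment contains all of {A2, A3, A4, A5}, and the restricted closure of {A2, A3} across the fragments never reaches {A4, A5}.
A6 → A5 is preserved.
A3 → A2, A4 is preserved.
A2 → A3 is preserved.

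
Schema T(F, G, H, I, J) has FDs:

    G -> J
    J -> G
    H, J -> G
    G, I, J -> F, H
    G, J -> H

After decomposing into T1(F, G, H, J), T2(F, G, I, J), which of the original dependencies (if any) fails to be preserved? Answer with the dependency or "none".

G → J lies within T1.
J → G lies within T1.
H, J → G lies within T1.
G, I, J → F, H: restricted closure across fragments reaches F, H.
G, J → H lies within T1.
Every dependency is enforceable on the fragments, so the decomposition is dependency-preserving.

none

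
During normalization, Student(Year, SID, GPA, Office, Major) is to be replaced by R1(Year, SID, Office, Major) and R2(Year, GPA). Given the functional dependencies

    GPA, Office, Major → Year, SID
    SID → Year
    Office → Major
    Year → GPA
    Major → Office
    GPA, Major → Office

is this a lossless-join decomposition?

Yes

Common attributes: R1 ∩ R2 = {Year}.
Closure of {Year}: Year → GPA applies, adding GPA. So (Year)⁺ = {Year, GPA}.
This closure contains every attribute of R2, so R1 ∩ R2 → R2. The join is lossless.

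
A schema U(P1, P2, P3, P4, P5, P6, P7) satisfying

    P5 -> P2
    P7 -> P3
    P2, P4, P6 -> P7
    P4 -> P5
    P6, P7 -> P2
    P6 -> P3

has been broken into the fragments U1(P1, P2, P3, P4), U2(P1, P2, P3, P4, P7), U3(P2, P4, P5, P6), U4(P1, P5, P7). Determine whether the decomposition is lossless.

No

Chase test. Columns are P1, P2, P3, P4, P5, P6, P7; row i has aⱼ where attribute j ∈ Ui, else bᵢⱼ.
Initial tableau (one row per fragment):
  row 1: a1 a2 a3 a4 b15 b16 b17
  row 2: a1 a2 a3 a4 b25 b26 a7
  row 3: b31 a2 b33 a4 a5 a6 b37
  row 4: a1 b42 b43 b44 a5 b46 a7
Rows 3 and 4 agree on P5; apply P5→P2 and equate their P2 entries.
Rows 2 and 4 agree on P7; apply P7→P3 and equate their P3 entries.
Rows 1 and 2 agree on P4; apply P4→P5 and equate their P5 entries.
Rows 1 and 3 agree on P4; apply P4→P5 and equate their P5 entries.
No row becomes fully distinguished — the join is lossy.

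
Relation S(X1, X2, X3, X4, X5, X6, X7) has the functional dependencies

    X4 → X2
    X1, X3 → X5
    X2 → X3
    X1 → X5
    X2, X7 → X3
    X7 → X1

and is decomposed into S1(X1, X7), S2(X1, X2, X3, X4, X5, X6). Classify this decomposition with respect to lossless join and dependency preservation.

Lossless test: (X1)⁺ = {X1, X5}, which is a superkey of neither fragment — lossy.
Dependency preservation: X2, X7 → X3 is not contained in any single fragment, but the restricted closure of its left-hand side across the fragments still reaches the right-hand side; the remaining FDs each lie inside some fragment. All dependencies are preserved.

lossy but dependency-preserving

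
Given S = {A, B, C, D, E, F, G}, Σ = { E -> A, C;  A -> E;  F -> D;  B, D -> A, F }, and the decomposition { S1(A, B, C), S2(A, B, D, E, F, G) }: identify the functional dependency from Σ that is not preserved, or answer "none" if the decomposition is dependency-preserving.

E → A, C: restricted closure across fragments reaches A, C.
A → E lies within S2.
F → D lies within S2.
B, D → A, F lies within S2.
Every dependency is enforceable on the fragments, so the decomposition is dependency-preserving.

none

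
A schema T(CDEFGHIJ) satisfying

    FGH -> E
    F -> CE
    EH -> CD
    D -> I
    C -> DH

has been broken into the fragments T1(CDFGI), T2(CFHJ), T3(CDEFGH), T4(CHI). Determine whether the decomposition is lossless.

No

Chase test. Columns are CDEFGHIJ; row i has aⱼ where attribute j ∈ Ti, else bᵢⱼ.
Initial tableau (one row per fragment):
  row 1: a1 a2 b13 a4 a5 b16 a7 b18
  row 2: a1 b22 b23 a4 b25 a6 b27 a8
  row 3: a1 a2 a3 a4 a5 a6 b37 b38
  row 4: a1 b42 b43 b44 b45 a6 a7 b48
Rows 1 and 2 agree on F; apply F→CE and equate their CE entries.
Rows 1 and 3 agree on F; apply F→CE and equate their CE entries.
Rows 2 and 3 agree on EH; apply EH→CD and equate their CD entries.
Rows 1 and 2 agree on D; apply D→I and equate their I entries.
Rows 1 and 3 agree on D; apply D→I and equate their I entries.
Rows 1 and 2 agree on C; apply C→DH and equate their DH entries.
Rows 1 and 4 agree on C; apply C→DH and equate their DH entries.
No row becomes fully distinguished — the join is lossy.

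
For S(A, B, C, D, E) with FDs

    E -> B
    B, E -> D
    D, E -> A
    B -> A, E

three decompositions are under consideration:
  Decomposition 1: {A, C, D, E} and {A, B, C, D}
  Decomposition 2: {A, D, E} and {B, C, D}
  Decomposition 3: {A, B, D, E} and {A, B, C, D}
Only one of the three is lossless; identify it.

Decomposition 1: common = {A, C, D}, closure = {A, C, D} → lossy.
Decomposition 2: common = {D}, closure = {D} → lossy.
Decomposition 3: common = {A, B, D}, closure = {A, B, D, E} → lossless.

Decomposition 3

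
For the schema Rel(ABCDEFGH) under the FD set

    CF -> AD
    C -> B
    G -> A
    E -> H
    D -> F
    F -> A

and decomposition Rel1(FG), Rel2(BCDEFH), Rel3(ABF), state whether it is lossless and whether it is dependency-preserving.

lossy and not dependency-preserving

Lossless test (chase): Rows 1 and 2 agree on F; apply F→A and equate their A entries. Rows 1 and 3 agree on F; apply F→A and equate their A entries. No row becomes fully distinguished — the join is lossy.
Dependency preservation: the restricted closure of {G} across the fragments never reaches {A}, so G → A cannot be enforced without a join — not preserved.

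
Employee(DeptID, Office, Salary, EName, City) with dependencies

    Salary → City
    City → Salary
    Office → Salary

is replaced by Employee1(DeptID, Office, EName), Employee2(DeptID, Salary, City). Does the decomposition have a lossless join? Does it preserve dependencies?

lossy and not dependency-preserving

Lossless test: (DeptID)⁺ = {DeptID}, which is a superkey of neither fragment — lossy.
Dependency preservation: the restricted closure of {Office} across the fragments never reaches {Salary}, so Office → Salary cannot be enforced without a join — not preserved.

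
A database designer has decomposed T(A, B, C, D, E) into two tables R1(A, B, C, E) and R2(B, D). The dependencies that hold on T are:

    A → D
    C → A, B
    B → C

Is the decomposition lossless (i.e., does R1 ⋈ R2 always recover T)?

Yes

Common attributes: R1 ∩ R2 = {B}.
Closure of {B}: B → C applies, adding C; C → A, B applies, adding A; A → D applies, adding D. So (B)⁺ = {A, B, C, D}.
This closure contains every attribute of R2, so R1 ∩ R2 → R2. The join is lossless.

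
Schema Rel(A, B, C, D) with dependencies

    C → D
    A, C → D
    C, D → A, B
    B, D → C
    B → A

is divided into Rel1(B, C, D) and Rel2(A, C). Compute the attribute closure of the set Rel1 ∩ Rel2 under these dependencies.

A, B, C, D

Rel1 ∩ Rel2 = {C}.
C → D applies, adding D
C, D → A, B applies, adding A, B
Closure: {A, B, C, D}.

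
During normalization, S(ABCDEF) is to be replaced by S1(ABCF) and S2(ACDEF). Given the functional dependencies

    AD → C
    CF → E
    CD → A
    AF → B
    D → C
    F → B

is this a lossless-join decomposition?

Yes

Common attributes: S1 ∩ S2 = {ACF}.
Closure of {ACF}: CF → E applies, adding E; AF → B applies, adding B. So (ACF)⁺ = {ABCEF}.
This closure contains every attribute of S1, so S1 ∩ S2 → S1. The join is lossless.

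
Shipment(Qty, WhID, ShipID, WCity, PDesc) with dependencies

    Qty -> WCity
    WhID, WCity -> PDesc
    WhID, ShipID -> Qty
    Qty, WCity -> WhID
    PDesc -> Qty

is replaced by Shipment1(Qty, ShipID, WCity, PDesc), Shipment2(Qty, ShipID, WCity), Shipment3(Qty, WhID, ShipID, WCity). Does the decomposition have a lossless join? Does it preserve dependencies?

lossless and dependency-preserving

Lossless test (chase): Rows 1 and 2 agree on Qty, WCity; apply Qty, WCity→WhID and equate their WhID entries. Rows 1 and 3 agree on Qty, WCity; apply Qty, WCity→WhID and equate their WhID entries. Rows 1 and 2 agree on WhID, WCity; apply WhID, WCity→PDesc and equate their PDesc entries. Rows 1 and 3 agree on WhID, WCity; apply WhID, WCity→PDesc and equate their PDesc entries. Row 1 is now all distinguished symbols — the join is lossless.
Dependency preservation: WhID, WCity → PDesc is not contained in any single fragment, but the restricted closure of its left-hand side across the fragments still reaches the right-hand side; the remaining FDs each lie inside some fragment. All dependencies are preserved.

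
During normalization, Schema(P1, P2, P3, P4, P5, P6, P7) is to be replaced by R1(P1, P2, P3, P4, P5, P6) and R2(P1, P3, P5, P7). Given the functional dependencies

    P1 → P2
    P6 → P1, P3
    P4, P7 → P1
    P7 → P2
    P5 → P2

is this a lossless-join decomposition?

No

Common attributes: R1 ∩ R2 = {P1, P3, P5}.
Closure of {P1, P3, P5}: P1 → P2 applies, adding P2. So (P1, P3, P5)⁺ = {P1, P2, P3, P5}.
The closure contains neither all of R1 = {P1, P2, P3, P4, P5, P6} nor all of R2 = {P1, P3, P5, P7}, so the common attributes are not a superkey of either fragment. The join is lossy.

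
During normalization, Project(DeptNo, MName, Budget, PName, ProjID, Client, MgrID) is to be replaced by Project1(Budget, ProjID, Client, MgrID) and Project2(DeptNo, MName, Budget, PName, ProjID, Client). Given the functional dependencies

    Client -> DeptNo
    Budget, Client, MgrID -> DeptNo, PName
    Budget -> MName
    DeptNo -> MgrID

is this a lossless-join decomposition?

Common attributes: Project1 ∩ Project2 = {Budget, ProjID, Client}.
Closure of {Budget, ProjID, Client}: Client → DeptNo applies, adding DeptNo; Budget → MName applies, adding MName; DeptNo → MgrID applies, adding MgrID; Budget, Client, MgrID → DeptNo, PName applies, adding PName. So (Budget, ProjID, Client)⁺ = {DeptNo, MName, Budget, PName, ProjID, Client, MgrID}.
This closure contains every attribute of Project1, so Project1 ∩ Project2 → Project1. The join is lossless.

Yes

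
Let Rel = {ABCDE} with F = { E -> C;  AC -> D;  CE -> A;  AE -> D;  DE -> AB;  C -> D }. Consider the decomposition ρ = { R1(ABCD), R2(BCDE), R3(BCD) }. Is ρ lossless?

No

Chase test. Columns are ABCDE; row i has aⱼ where attribute j ∈ Ri, else bᵢⱼ.
Initial tableau (one row per fragment):
  row 1: a1 a2 a3 a4 b15
  row 2: b21 a2 a3 a4 a5
  row 3: b31 a2 a3 a4 b35
No row becomes fully distinguished — the join is lossy.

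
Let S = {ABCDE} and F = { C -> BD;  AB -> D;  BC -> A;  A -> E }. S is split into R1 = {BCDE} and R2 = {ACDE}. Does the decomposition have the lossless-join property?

Yes

Common attributes: R1 ∩ R2 = {CDE}.
Closure of {CDE}: C → BD applies, adding B; BC → A applies, adding A. So (CDE)⁺ = {ABCDE}.
This closure contains every attribute of R1, so R1 ∩ R2 → R1. The join is lossless.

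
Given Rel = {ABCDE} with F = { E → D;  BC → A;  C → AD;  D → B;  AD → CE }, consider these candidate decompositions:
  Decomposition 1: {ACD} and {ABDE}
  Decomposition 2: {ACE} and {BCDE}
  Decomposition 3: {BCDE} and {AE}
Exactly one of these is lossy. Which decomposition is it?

Decomposition 1: common = {AD}, closure = {ABCDE} → lossless.
Decomposition 2: common = {CE}, closure = {ABCDE} → lossless.
Decomposition 3: common = {E}, closure = {BDE} → lossy.

Decomposition 3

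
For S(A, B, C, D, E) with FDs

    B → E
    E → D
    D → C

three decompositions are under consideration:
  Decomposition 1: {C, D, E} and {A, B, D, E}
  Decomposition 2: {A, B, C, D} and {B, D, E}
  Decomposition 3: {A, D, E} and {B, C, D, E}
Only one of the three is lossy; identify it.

Decomposition 1: common = {D, E}, closure = {C, D, E} → lossless.
Decomposition 2: common = {B, D}, closure = {B, C, D, E} → lossless.
Decomposition 3: common = {D, E}, closure = {C, D, E} → lossy.

Decomposition 3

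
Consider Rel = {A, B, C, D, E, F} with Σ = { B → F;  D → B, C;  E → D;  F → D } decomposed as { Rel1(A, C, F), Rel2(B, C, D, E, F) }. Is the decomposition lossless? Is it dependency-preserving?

Lossless test: (C, F)⁺ = {B, C, D, F}, which is a superkey of neither fragment — lossy.
Dependency preservation: every FD's attributes lie within a single fragment, so each can be enforced locally — preserved.

lossy but dependency-preserving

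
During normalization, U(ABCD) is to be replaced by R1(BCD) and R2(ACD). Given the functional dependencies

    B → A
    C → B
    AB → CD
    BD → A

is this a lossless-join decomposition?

Yes

Common attributes: R1 ∩ R2 = {CD}.
Closure of {CD}: C → B applies, adding B; BD → A applies, adding A. So (CD)⁺ = {ABCD}.
This closure contains every attribute of R1, so R1 ∩ R2 → R1. The join is lossless.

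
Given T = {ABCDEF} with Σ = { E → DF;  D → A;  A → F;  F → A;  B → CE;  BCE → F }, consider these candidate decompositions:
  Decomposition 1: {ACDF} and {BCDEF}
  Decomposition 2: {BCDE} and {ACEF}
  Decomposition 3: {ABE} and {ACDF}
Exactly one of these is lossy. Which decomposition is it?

Decomposition 1: common = {CDF}, closure = {ACDF} → lossless.
Decomposition 2: common = {CE}, closure = {ACDEF} → lossless.
Decomposition 3: common = {A}, closure = {AF} → lossy.

Decomposition 3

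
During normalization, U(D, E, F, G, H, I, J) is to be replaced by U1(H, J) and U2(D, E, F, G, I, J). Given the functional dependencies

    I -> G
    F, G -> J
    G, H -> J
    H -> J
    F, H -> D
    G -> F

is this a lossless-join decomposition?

No

Common attributes: U1 ∩ U2 = {J}.
No dependency enlarges {J}, so (J)⁺ = {J}.
The closure contains neither all of U1 = {H, J} nor all of U2 = {D, E, F, G, I, J}, so the common attributes are not a superkey of either fragment. The join is lossy.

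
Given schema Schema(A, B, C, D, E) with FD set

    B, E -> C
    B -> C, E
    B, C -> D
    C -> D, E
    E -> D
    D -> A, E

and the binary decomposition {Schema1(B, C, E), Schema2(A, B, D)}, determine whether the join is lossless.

Common attributes: Schema1 ∩ Schema2 = {B}.
Closure of {B}: B → C, E applies, adding C, E; B, C → D applies, adding D; D → A, E applies, adding A. So (B)⁺ = {A, B, C, D, E}.
This closure contains every attribute of Schema1, so Schema1 ∩ Schema2 → Schema1. The join is lossless.

Yes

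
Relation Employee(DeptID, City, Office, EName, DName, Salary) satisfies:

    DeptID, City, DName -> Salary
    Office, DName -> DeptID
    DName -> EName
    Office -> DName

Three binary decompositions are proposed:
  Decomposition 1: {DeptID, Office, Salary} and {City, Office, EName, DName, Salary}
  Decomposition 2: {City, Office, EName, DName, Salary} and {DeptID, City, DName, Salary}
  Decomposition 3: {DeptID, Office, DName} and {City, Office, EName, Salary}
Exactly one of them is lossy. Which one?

Decomposition 2

Decomposition 1: common = {Office, Salary}, closure = {DeptID, Office, EName, DName, Salary} → lossless.
Decomposition 2: common = {City, DName, Salary}, closure = {City, EName, DName, Salary} → lossy.
Decomposition 3: common = {Office}, closure = {DeptID, Office, EName, DName} → lossless.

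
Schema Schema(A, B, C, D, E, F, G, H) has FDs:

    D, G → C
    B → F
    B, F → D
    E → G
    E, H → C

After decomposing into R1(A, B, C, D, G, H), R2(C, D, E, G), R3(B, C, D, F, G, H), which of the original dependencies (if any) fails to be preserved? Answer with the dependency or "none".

E, H → C

Check E, H → C: no single fragment contains all of {C, E, H}, and the restricted closure of {E, H} across the fragments never reaches {C}.
D, G → C is preserved.
B → F is preserved.
B, F → D is preserved.
E → G is preserved.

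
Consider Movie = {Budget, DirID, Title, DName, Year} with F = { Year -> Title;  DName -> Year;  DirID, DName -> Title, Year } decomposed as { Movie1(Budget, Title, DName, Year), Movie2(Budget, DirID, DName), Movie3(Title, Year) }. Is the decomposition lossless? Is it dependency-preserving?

lossless and dependency-preserving

Lossless test (chase): Rows 1 and 2 agree on DName; apply DName→Year and equate their Year entries. Rows 1 and 2 agree on Year; apply Year→Title and equate their Title entries. Row 2 is now all distinguished symbols — the join is lossless.
Dependency preservation: DirID, DName → Title, Year is not contained in any single fragment, but the restricted closure of its left-hand side across the fragments still reaches the right-hand side; the remaining FDs each lie inside some fragment. All dependencies are preserved.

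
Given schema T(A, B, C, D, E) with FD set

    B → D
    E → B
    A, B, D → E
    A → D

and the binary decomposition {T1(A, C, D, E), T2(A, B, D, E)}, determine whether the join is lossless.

Common attributes: T1 ∩ T2 = {A, D, E}.
Closure of {A, D, E}: E → B applies, adding B. So (A, D, E)⁺ = {A, B, D, E}.
This closure contains every attribute of T2, so T1 ∩ T2 → T2. The join is lossless.

Yes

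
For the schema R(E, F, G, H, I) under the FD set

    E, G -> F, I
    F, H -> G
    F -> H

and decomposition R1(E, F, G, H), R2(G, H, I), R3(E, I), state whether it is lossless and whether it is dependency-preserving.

lossy and not dependency-preserving

Lossless test (chase): applying each FD to every pair of rows produces no changes in the tableau, so no row becomes fully distinguished — the join is lossy.
Dependency preservation: the restricted closure of {E, G} across the fragments never reaches {F, I}, so E, G → F, I cannot be enforced without a join — not preserved.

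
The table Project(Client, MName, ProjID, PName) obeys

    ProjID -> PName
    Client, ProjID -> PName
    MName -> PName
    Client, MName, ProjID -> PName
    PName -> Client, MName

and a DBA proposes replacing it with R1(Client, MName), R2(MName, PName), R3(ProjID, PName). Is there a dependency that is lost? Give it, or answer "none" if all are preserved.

ProjID → PName lies within R3.
Client, ProjID → PName: restricted closure across fragments reaches PName.
MName → PName lies within R2.
Client, MName, ProjID → PName: restricted closure across fragments reaches PName.
PName → Client, MName: restricted closure across fragments reaches Client, MName.
Every dependency is enforceable on the fragments, so the decomposition is dependency-preserving.

none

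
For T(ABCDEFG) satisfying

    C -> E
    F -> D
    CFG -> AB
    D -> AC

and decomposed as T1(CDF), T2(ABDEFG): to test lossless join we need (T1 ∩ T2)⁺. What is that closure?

T1 ∩ T2 = {DF}.
D → AC applies, adding AC
C → E applies, adding E
Closure: {ACDEF}.

ACDEF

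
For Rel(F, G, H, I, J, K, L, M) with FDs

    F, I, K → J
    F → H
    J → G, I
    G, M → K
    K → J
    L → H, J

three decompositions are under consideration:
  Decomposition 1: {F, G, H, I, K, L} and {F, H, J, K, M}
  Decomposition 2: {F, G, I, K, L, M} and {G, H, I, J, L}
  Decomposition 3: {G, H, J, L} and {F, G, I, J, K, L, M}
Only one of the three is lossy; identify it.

Decomposition 1

Decomposition 1: common = {F, H, K}, closure = {F, G, H, I, J, K} → lossy.
Decomposition 2: common = {G, I, L}, closure = {G, H, I, J, L} → lossless.
Decomposition 3: common = {G, J, L}, closure = {G, H, I, J, L} → lossless.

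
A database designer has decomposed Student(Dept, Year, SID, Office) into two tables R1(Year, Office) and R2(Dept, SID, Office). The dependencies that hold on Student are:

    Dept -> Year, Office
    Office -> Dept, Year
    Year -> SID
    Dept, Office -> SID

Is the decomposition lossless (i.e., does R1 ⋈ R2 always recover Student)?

Common attributes: R1 ∩ R2 = {Office}.
Closure of {Office}: Office → Dept, Year applies, adding Dept, Year; Year → SID applies, adding SID. So (Office)⁺ = {Dept, Year, SID, Office}.
This closure contains every attribute of R1, so R1 ∩ R2 → R1. The join is lossless.

Yes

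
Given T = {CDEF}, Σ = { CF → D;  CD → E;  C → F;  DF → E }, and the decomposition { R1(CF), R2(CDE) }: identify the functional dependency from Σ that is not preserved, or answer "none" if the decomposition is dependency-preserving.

Check DF → E: no single fragment contains all of {DEF}, and the restricted closure of {DF} across the fragments never reaches {E}.
CF → D is preserved.
CD → E is preserved.
C → F is preserved.

DF → E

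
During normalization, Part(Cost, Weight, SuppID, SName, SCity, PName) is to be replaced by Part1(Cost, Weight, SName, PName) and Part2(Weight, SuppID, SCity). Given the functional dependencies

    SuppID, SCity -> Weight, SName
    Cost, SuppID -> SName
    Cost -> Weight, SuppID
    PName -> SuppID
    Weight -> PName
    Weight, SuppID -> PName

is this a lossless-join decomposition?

No

Common attributes: Part1 ∩ Part2 = {Weight}.
Closure of {Weight}: Weight → PName applies, adding PName; PName → SuppID applies, adding SuppID. So (Weight)⁺ = {Weight, SuppID, PName}.
The closure contains neither all of Part1 = {Cost, Weight, SName, PName} nor all of Part2 = {Weight, SuppID, SCity}, so the common attributes are not a superkey of either fragment. The join is lossy.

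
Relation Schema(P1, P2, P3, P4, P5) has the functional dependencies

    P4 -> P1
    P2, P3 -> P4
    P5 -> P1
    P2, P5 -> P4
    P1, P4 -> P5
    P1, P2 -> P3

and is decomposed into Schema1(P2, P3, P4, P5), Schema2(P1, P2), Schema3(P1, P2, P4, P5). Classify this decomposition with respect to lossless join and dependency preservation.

lossless and dependency-preserving

Lossless test (chase): Rows 1 and 3 agree on P4; apply P4→P1 and equate their P1 entries. Rows 1 and 2 agree on P1, P2; apply P1, P2→P3 and equate their P3 entries. Rows 1 and 3 agree on P1, P2; apply P1, P2→P3 and equate their P3 entries. Rows 1 and 2 agree on P2, P3; apply P2, P3→P4 and equate their P4 entries. Rows 1 and 2 agree on P1, P4; apply P1, P4→P5 and equate their P5 entries. Row 1 is now all distinguished symbols — the join is lossless.
Dependency preservation: P1, P2 → P3 is not contained in any single fragment, but the restricted closure of its left-hand side across the fragments still reaches the right-hand side; the remaining FDs each lie inside some fragment. All dependencies are preserved.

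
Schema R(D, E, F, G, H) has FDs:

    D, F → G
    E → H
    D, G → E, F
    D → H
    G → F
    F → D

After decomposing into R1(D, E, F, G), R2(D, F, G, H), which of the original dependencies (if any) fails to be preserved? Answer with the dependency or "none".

Check E → H: no single fragment contains all of {E, H}, and the restricted closure of {E} across the fragments never reaches {H}.
D, F → G is preserved.
D, G → E, F is preserved.
D → H is preserved.
G → F is preserved.
F → D is preserved.

E → H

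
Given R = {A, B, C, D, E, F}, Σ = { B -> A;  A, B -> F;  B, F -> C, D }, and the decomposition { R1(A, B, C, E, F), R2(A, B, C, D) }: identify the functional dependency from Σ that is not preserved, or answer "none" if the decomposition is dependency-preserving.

B → A lies within R1.
A, B → F lies within R1.
B, F → C, D: restricted closure across fragments reaches C, D.
Every dependency is enforceable on the fragments, so the decomposition is dependency-preserving.

none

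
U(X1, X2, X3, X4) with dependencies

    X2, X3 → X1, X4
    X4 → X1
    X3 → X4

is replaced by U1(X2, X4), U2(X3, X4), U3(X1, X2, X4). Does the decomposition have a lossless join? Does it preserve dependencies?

lossy but dependency-preserving

Lossless test (chase): Rows 1 and 2 agree on X4; apply X4→X1 and equate their X1 entries. Rows 1 and 3 agree on X4; apply X4→X1 and equate their X1 entries. No row becomes fully distinguished — the join is lossy.
Dependency preservation: X2, X3 → X1, X4 is not contained in any single fragment, but the restricted closure of its left-hand side across the fragments still reaches the right-hand side; the remaining FDs each lie inside some fragment. All dependencies are preserved.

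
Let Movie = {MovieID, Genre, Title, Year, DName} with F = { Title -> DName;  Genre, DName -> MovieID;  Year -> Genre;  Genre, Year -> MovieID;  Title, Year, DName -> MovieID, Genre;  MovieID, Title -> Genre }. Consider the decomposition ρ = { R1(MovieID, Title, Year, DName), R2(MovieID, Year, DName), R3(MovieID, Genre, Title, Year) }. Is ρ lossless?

Yes

Chase test. Columns are MovieID, Genre, Title, Year, DName; row i has aⱼ where attribute j ∈ Ri, else bᵢⱼ.
Initial tableau (one row per fragment):
  row 1: a1 b12 a3 a4 a5
  row 2: a1 b22 b23 a4 a5
  row 3: a1 a2 a3 a4 b35
Rows 1 and 3 agree on Title; apply Title→DName and equate their DName entries.
Rows 1 and 2 agree on Year; apply Year→Genre and equate their Genre entries.
Rows 1 and 3 agree on Year; apply Year→Genre and equate their Genre entries.
Row 1 is now all distinguished symbols — the join is lossless.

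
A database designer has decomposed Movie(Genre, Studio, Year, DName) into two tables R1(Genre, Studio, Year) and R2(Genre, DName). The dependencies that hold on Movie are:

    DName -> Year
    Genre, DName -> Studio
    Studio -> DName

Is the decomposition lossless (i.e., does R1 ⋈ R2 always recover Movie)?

Common attributes: R1 ∩ R2 = {Genre}.
No dependency enlarges {Genre}, so (Genre)⁺ = {Genre}.
The closure contains neither all of R1 = {Genre, Studio, Year} nor all of R2 = {Genre, DName}, so the common attributes are not a superkey of either fragment. The join is lossy.

No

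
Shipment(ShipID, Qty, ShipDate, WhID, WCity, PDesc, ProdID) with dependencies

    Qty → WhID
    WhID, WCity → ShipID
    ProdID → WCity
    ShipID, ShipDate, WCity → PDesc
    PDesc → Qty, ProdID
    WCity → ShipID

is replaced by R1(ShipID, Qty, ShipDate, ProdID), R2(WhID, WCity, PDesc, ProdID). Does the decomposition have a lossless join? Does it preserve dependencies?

lossy and not dependency-preserving

Lossless test: (ProdID)⁺ = {ShipID, WCity, ProdID}, which is a superkey of neither fragment — lossy.
Dependency preservation: the restricted closure of {Qty} across the fragments never reaches {WhID}, so Qty → WhID cannot be enforced without a join — not preserved.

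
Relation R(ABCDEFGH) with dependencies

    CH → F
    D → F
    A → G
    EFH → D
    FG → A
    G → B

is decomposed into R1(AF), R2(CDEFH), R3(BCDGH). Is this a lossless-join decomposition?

No

Chase test. Columns are ABCDEFGH; row i has aⱼ where attribute j ∈ Ri, else bᵢⱼ.
Initial tableau (one row per fragment):
  row 1: a1 b12 b13 b14 b15 a6 b17 b18
  row 2: b21 b22 a3 a4 a5 a6 b27 a8
  row 3: b31 a2 a3 a4 b35 b36 a7 a8
Rows 2 and 3 agree on CH; apply CH→F and equate their F entries.
No row becomes fully distinguished — the join is lossy.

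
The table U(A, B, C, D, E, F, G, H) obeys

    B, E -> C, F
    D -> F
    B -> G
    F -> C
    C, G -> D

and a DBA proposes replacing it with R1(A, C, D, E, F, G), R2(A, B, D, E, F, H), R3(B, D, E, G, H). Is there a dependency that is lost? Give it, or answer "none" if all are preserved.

none

B, E → C, F: restricted closure across fragments reaches C, F.
D → F lies within R1.
B → G lies within R3.
F → C lies within R1.
C, G → D lies within R1.
Every dependency is enforceable on the fragments, so the decomposition is dependency-preserving.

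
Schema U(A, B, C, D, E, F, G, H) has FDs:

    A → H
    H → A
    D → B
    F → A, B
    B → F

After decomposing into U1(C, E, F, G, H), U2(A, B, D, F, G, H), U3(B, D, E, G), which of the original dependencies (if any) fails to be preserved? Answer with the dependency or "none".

A → H lies within U2.
H → A lies within U2.
D → B lies within U2.
F → A, B lies within U2.
B → F lies within U2.
Every dependency is enforceable on the fragments, so the decomposition is dependency-preserving.

none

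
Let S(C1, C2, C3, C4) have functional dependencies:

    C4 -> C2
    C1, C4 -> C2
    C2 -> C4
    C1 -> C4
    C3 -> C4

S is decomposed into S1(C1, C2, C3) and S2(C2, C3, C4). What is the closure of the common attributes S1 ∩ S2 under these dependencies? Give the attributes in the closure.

C2, C3, C4

S1 ∩ S2 = {C2, C3}.
C2 → C4 applies, adding C4
Closure: {C2, C3, C4}.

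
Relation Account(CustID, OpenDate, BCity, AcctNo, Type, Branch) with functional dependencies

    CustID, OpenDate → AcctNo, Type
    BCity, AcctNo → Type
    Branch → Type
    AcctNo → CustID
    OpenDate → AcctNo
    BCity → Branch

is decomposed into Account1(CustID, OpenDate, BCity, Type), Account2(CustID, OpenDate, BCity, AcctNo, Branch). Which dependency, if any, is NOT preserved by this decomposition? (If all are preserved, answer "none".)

Check Branch → Type: no single fragment contains all of {Type, Branch}, and the restricted closure of {Branch} across the fragments never reaches {Type}.
CustID, OpenDate → AcctNo, Type is preserved.
BCity, AcctNo → Type is preserved.
AcctNo → CustID is preserved.
OpenDate → AcctNo is preserved.
BCity → Branch is preserved.

Branch → Type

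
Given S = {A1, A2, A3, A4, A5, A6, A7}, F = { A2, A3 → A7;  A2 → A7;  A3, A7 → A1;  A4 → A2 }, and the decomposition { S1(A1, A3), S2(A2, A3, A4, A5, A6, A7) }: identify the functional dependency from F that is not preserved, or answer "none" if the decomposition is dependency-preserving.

Check A3, A7 → A1: no single fragment contains all of {A1, A3, A7}, and the restricted closure of {A3, A7} across the fragments never reaches {A1}.
A2, A3 → A7 is preserved.
A2 → A7 is preserved.
A4 → A2 is preserved.

A3, A7 → A1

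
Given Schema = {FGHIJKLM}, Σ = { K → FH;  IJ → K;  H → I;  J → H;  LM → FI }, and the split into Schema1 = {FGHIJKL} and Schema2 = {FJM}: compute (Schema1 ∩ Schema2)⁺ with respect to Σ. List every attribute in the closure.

Schema1 ∩ Schema2 = {FJ}.
J → H applies, adding H
H → I applies, adding I
IJ → K applies, adding K
Closure: {FHIJK}.

FHIJK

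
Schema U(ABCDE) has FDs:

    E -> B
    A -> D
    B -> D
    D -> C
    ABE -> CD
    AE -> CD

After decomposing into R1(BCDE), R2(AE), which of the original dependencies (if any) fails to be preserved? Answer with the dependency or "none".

Check A → D: no single fragment contains all of {AD}, and the restricted closure of {A} across the fragments never reaches {D}.
E → B is preserved.
B → D is preserved.
D → C is preserved.
ABE → CD is preserved.
AE → CD is preserved.

A -> D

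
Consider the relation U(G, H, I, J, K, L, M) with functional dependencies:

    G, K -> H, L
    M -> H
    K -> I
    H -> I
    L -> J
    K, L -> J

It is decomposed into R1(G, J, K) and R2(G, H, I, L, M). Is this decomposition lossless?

No

Common attributes: R1 ∩ R2 = {G}.
No dependency enlarges {G}, so (G)⁺ = {G}.
The closure contains neither all of R1 = {G, J, K} nor all of R2 = {G, H, I, L, M}, so the common attributes are not a superkey of either fragment. The join is lossy.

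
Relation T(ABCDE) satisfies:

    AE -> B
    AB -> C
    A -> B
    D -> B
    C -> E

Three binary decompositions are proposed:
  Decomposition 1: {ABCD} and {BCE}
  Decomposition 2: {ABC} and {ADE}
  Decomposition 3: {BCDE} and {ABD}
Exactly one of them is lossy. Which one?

Decomposition 1: common = {BC}, closure = {BCE} → lossless.
Decomposition 2: common = {A}, closure = {ABCE} → lossless.
Decomposition 3: common = {BD}, closure = {BD} → lossy.

Decomposition 3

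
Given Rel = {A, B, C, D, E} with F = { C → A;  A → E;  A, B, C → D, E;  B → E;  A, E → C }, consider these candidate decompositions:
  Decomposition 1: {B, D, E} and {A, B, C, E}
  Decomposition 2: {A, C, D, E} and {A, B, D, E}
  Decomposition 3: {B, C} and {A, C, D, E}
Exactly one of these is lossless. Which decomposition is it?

Decomposition 2

Decomposition 1: common = {B, E}, closure = {B, E} → lossy.
Decomposition 2: common = {A, D, E}, closure = {A, C, D, E} → lossless.
Decomposition 3: common = {C}, closure = {A, C, E} → lossy.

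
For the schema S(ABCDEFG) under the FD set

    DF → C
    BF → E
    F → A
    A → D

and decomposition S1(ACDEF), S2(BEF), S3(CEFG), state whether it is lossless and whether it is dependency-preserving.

lossy but dependency-preserving

Lossless test (chase): Rows 1 and 2 agree on F; apply F→A and equate their A entries. Rows 1 and 3 agree on F; apply F→A and equate their A entries. Rows 1 and 2 agree on A; apply A→D and equate their D entries. Rows 1 and 3 agree on A; apply A→D and equate their D entries. Rows 1 and 2 agree on DF; apply DF→C and equate their C entries. No row becomes fully distinguished — the join is lossy.
Dependency preservation: every FD's attributes lie within a single fragment, so each can be enforced locally — preserved.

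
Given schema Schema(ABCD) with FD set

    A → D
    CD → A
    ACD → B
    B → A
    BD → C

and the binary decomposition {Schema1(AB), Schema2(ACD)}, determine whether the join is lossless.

Common attributes: Schema1 ∩ Schema2 = {A}.
Closure of {A}: A → D applies, adding D. So (A)⁺ = {AD}.
The closure contains neither all of Schema1 = {AB} nor all of Schema2 = {ACD}, so the common attributes are not a superkey of either fragment. The join is lossy.

No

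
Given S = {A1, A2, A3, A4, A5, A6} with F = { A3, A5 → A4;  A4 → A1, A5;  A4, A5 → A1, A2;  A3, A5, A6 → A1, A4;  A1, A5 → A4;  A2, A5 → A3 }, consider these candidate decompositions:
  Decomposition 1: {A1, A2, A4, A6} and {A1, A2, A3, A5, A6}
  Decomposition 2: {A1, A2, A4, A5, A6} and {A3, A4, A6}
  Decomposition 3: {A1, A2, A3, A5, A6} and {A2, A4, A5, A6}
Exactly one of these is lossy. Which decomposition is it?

Decomposition 1: common = {A1, A2, A6}, closure = {A1, A2, A6} → lossy.
Decomposition 2: common = {A4, A6}, closure = {A1, A2, A3, A4, A5, A6} → lossless.
Decomposition 3: common = {A2, A5, A6}, closure = {A1, A2, A3, A4, A5, A6} → lossless.

Decomposition 1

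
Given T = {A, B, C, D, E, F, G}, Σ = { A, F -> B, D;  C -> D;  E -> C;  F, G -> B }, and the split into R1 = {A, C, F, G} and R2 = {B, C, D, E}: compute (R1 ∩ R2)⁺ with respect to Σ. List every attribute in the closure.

C, D

R1 ∩ R2 = {C}.
C → D applies, adding D
Closure: {C, D}.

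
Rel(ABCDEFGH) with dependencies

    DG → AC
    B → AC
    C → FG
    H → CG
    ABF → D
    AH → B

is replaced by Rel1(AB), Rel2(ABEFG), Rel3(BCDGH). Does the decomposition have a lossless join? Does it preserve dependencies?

Lossless test (chase): Rows 1 and 2 agree on B; apply B→AC and equate their AC entries. Rows 1 and 3 agree on B; apply B→AC and equate their AC entries. Rows 1 and 2 agree on C; apply C→FG and equate their FG entries. Rows 1 and 3 agree on C; apply C→FG and equate their FG entries. Rows 1 and 2 agree on ABF; apply ABF→D and equate their D entries. Rows 1 and 3 agree on ABF; apply ABF→D and equate their D entries. No row becomes fully distinguished — the join is lossy.
Dependency preservation: the restricted closure of {DG} across the fragments never reaches {AC}, so DG → AC cannot be enforced without a join — not preserved.

lossy and not dependency-preserving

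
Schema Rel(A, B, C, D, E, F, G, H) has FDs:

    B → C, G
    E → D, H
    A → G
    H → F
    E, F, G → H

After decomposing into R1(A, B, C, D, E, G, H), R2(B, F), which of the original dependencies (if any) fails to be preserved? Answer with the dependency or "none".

Check H → F: no single fragment contains all of {F, H}, and the restricted closure of {H} across the fragments never reaches {F}.
B → C, G is preserved.
E → D, H is preserved.
A → G is preserved.
E, F, G → H is preserved.

H → F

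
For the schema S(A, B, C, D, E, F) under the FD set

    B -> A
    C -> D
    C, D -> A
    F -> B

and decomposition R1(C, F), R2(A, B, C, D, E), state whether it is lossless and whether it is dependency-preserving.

lossy and not dependency-preserving

Lossless test: (C)⁺ = {A, C, D}, which is a superkey of neither fragment — lossy.
Dependency preservation: the restricted closure of {F} across the fragments never reaches {B}, so F → B cannot be enforced without a join — not preserved.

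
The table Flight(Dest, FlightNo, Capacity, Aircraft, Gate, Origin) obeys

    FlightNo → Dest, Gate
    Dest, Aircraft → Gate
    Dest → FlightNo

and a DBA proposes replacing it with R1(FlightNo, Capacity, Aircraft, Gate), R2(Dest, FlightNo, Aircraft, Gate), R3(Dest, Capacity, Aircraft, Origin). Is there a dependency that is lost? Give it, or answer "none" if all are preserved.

FlightNo → Dest, Gate lies within R2.
Dest, Aircraft → Gate lies within R2.
Dest → FlightNo lies within R2.
Every dependency is enforceable on the fragments, so the decomposition is dependency-preserving.

none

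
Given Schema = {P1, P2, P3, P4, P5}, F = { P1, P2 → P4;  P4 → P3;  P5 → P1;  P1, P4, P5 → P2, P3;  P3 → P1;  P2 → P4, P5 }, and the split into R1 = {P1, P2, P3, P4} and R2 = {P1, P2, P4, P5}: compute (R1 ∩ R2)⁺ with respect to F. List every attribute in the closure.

R1 ∩ R2 = {P1, P2, P4}.
P4 → P3 applies, adding P3
P2 → P4, P5 applies, adding P5
Closure: {P1, P2, P3, P4, P5}.

P1, P2, P3, P4, P5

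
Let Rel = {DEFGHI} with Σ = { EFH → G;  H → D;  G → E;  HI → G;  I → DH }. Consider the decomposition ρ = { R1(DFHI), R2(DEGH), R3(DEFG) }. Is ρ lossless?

No

Chase test. Columns are DEFGHI; row i has aⱼ where attribute j ∈ Ri, else bᵢⱼ.
Initial tableau (one row per fragment):
  row 1: a1 b12 a3 b14 a5 a6
  row 2: a1 a2 b23 a4 a5 b26
  row 3: a1 a2 a3 a4 b35 b36
No row becomes fully distinguished — the join is lossy.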